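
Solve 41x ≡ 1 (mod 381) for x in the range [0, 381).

gcd(381, 41) = 1.
By Bézout, 41*(158) + 381*(-17) = 1.
So 41*158 ≡ 1 (mod 381), and 158 mod 381 = 158.

158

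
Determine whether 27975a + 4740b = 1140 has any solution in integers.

gcd(27975, 4740) = 15  (27975 = 5×4740 + 4275, 4740 = 1×4275 + 465, 4275 = 9×465 + 90, 465 = 5×90 + 15, 90 = 6×15).
15 divides 1140, so integer solutions exist.

yes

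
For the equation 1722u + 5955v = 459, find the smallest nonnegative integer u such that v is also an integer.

gcd(5955, 1722) = 3  (5955 = 3·1722 + 789, 1722 = 2·789 + 144, 789 = 5·144 + 69, 144 = 2·69 + 6, 69 = 11·6 + 3, 6 = 2·3).
3 divides 459, so solutions exist.
Back-substituting, 1722·(-951) + 5955·(275) = 3.
Scale by 459/3 = 153: (u₀, v₀) = (-145503, 42075).
General solution: u = -145503 + 1985t, v = 42075 - 574t for integer t.
u ≥ 0: smallest is -145503 mod 1985 = 1387 (at t = 74), with v = -401.

1387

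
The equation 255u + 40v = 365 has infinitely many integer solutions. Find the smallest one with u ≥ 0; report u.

gcd(255, 40):
  255 = 6×40 + 15
  40 = 2×15 + 10
  15 = 1×10 + 5
  10 = 2×5
so gcd(255, 40) = 5.
5 divides 365, so solutions exist.
Back-substitute for Bézout coefficients:
  5 = 15 - 1×10
  ... = 255×(3) + 40×(-19)
Scale by 365/5 = 73: (u₀, v₀) = (219, -1387).
General solution: u = 219 + 8t, v = -1387 - 51t for integer t.
u ≥ 0: smallest is 219 mod 8 = 3 (at t = -27), with v = -10.

3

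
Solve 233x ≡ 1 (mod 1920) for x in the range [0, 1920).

857

gcd(1920, 233) = 1  (1920 = 8×233 + 56, 233 = 4×56 + 9, 56 = 6×9 + 2, 9 = 4×2 + 1, 2 = 2×1).
Back-substituting, 233×(857) + 1920×(-104) = 1.
So 233×857 ≡ 1 (mod 1920), and 857 mod 1920 = 857.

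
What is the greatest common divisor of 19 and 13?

1

gcd(19, 13):
  19 = 1*13 + 6
  13 = 2*6 + 1
  6 = 6*1
so gcd(19, 13) = 1.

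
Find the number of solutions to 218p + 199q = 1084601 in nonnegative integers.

25

gcd(218, 199):
  218 = 1*199 + 19
  199 = 10*19 + 9
  19 = 2*9 + 1
  9 = 9*1
so gcd(218, 199) = 1.
Back-substitute for Bézout coefficients:
  1 = 19 - 2*9
  ... = 218*(21) + 199*(-23)
Scale by 1084601: one solution is (22776621, -24945823). Reduce p mod 199: (76, 5367).
General: p = 76 + 199t, q = 5367 - 218t.
p ≥ 0 ⇒ t ≥ 0; q ≥ 0 ⇒ t ≤ 24. So t ∈ [0, 24]: 25 solutions.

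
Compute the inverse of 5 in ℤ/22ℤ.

9

gcd(22, 5):
  22 = 4·5 + 2
  5 = 2·2 + 1
  2 = 2·1
so gcd(22, 5) = 1.
Back-substitute for Bézout coefficients:
  1 = 5 - 2·2
  ... = 5·(9) + 22·(-2)
So 5·9 ≡ 1 (mod 22), and 9 mod 22 = 9.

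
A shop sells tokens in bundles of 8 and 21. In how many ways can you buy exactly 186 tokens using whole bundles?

1

Need nonnegative integers with 8j + 21k = 186.
gcd(8, 21) = 1, and 8·(8) + 21·(-3) = 1.
So (j₀, k₀) = (1488, -558); general j = 1488 + 21t, k = -558 - 8t.
j ≥ 0 ⇒ t ≥ -70; k ≥ 0 ⇒ t ≤ -70. That's 1 value of t.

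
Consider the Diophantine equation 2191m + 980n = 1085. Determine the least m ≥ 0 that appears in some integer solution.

115

gcd(2191, 980) = 7.
7 divides 1085, so solutions exist.
By Bézout, 2191·(17) + 980·(-38) = 7.
Scale by 1085/7 = 155: (m₀, n₀) = (2635, -5890).
General solution: m = 2635 + 140t, n = -5890 - 313t for integer t.
m ≥ 0: smallest is 2635 mod 140 = 115 (at t = -18), with n = -256.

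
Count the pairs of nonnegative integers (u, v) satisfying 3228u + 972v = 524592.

gcd(3228, 972) = 12  (3228 = 3·972 + 312, 972 = 3·312 + 36, 312 = 8·36 + 24, 36 = 1·24 + 12, 24 = 2·12).
Back-substituting, 3228·(-28) + 972·(93) = 12.
Scale by 43716: one solution is (-1224048, 4065588). Reduce u mod 81: (24, 460).
General: u = 24 + 81t, v = 460 - 269t.
u ≥ 0 ⇒ t ≥ 0; v ≥ 0 ⇒ t ≤ 1. So t ∈ [0, 1]: 2 solutions.

2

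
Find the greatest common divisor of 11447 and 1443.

1

gcd(11447, 1443):
  11447 = 7*1443 + 1346
  1443 = 1*1346 + 97
  1346 = 13*97 + 85
  97 = 1*85 + 12
  85 = 7*12 + 1
  12 = 12*1
so gcd(11447, 1443) = 1.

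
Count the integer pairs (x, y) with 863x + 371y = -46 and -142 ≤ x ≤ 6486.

18

gcd(863, 371) = 1.
By Bézout, 863·(46) + 371·(-107) = 1.
Particular solution: (110, -256).
General solution: x = 110 + 371t, y = -256 - 863t for integer t.
-142 ≤ 110 + 371t ≤ 6486 gives t ∈ [0, 17], which is 18 values.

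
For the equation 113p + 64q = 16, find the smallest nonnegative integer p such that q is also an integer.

16

gcd(113, 64):
  113 = 1×64 + 49
  64 = 1×49 + 15
  49 = 3×15 + 4
  15 = 3×4 + 3
  4 = 1×3 + 1
  3 = 3×1
so gcd(113, 64) = 1.
1 divides 16, so solutions exist.
Back-substitute for Bézout coefficients:
  1 = 4 - 1×3
  ... = 113×(17) + 64×(-30)
Scale by 16/1 = 16: (p₀, q₀) = (272, -480).
General solution: p = 272 + 64t, q = -480 - 113t for integer t.
p ≥ 0: smallest is 272 mod 64 = 16 (at t = -4), with q = -28.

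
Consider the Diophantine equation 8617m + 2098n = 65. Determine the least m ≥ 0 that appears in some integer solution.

653

gcd(8617, 2098) = 1  (8617 = 4*2098 + 225, 2098 = 9*225 + 73, 225 = 3*73 + 6, 73 = 12*6 + 1, 6 = 6*1).
1 divides 65, so solutions exist.
Back-substituting, 8617*(-345) + 2098*(1417) = 1.
Scale by 65/1 = 65: (m₀, n₀) = (-22425, 92105).
General solution: m = -22425 + 2098t, n = 92105 - 8617t for integer t.
m ≥ 0: smallest is -22425 mod 2098 = 653 (at t = 11), with n = -2682.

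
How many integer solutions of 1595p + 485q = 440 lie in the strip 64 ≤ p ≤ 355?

3

gcd(1595, 485) = 5  (1595 = 3·485 + 140, 485 = 3·140 + 65, 140 = 2·65 + 10, 65 = 6·10 + 5, 10 = 2·5).
Back-substituting, 1595·(-45) + 485·(148) = 5.
Scale by 88: particular solution (-3960, 13024); reduce p mod 97: (17, -55).
General solution: p = 17 + 97t, q = -55 - 319t for integer t.
64 ≤ 17 + 97t ≤ 355 gives t ∈ [1, 3], which is 3 values.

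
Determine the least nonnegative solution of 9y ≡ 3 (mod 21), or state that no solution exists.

gcd(21, 9) = 3  (21 = 2×9 + 3, 9 = 3×3).
3 divides 3, so solutions exist.
Back-substituting, 9×(-2) + 21×(1) = 3.
So 9×(-2) ≡ 3 (mod 21); multiply by 1: y ≡ -2 (mod 7).
Smallest nonnegative: y = -2 mod 7 = 5.

5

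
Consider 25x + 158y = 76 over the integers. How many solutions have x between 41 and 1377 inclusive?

gcd(158, 25):
  158 = 6*25 + 8
  25 = 3*8 + 1
  8 = 8*1
so gcd(158, 25) = 1.
Back-substitute for Bézout coefficients:
  1 = 25 - 3*8
  ... = 25*(19) + 158*(-3)
Scale by 76: particular solution (1444, -228); reduce x mod 158: (22, -3).
General solution: x = 22 + 158t, y = -3 - 25t for integer t.
41 ≤ 22 + 158t ≤ 1377 gives t ∈ [1, 8], which is 8 values.

8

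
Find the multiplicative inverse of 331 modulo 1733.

822

gcd(1733, 331):
  1733 = 5*331 + 78
  331 = 4*78 + 19
  78 = 4*19 + 2
  19 = 9*2 + 1
  2 = 2*1
so gcd(1733, 331) = 1.
Back-substitute for Bézout coefficients:
  1 = 19 - 9*2
  ... = 331*(822) + 1733*(-157)
So 331*822 ≡ 1 (mod 1733), and 822 mod 1733 = 822.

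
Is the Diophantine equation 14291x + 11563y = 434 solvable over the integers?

gcd(14291, 11563):
  14291 = 1*11563 + 2728
  11563 = 4*2728 + 651
  2728 = 4*651 + 124
  651 = 5*124 + 31
  124 = 4*31
so gcd(14291, 11563) = 31.
31 divides 434, so integer solutions exist.

yes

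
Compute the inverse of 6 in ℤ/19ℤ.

16

gcd(19, 6):
  19 = 3·6 + 1
  6 = 6·1
so gcd(19, 6) = 1.
Back-substitute for Bézout coefficients:
  1 = 19 - 3·6
  ... = 6·(-3) + 19·(1)
So 6·-3 ≡ 1 (mod 19), and -3 mod 19 = 16.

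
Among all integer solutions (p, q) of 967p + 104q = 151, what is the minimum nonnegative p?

gcd(967, 104):
  967 = 9×104 + 31
  104 = 3×31 + 11
  31 = 2×11 + 9
  11 = 1×9 + 2
  9 = 4×2 + 1
  2 = 2×1
so gcd(967, 104) = 1.
1 divides 151, so solutions exist.
Back-substitute for Bézout coefficients:
  1 = 9 - 4×2
  ... = 967×(47) + 104×(-437)
Scale by 151/1 = 151: (p₀, q₀) = (7097, -65987).
General solution: p = 7097 + 104t, q = -65987 - 967t for integer t.
p ≥ 0: smallest is 7097 mod 104 = 25 (at t = -68), with q = -231.

25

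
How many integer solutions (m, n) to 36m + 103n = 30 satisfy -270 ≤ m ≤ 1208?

gcd(103, 36):
  103 = 2*36 + 31
  36 = 1*31 + 5
  31 = 6*5 + 1
  5 = 5*1
so gcd(103, 36) = 1.
Back-substitute for Bézout coefficients:
  1 = 31 - 6*5
  ... = 36*(-20) + 103*(7)
Scale by 30: particular solution (-600, 210); reduce m mod 103: (18, -6).
General solution: m = 18 + 103t, n = -6 - 36t for integer t.
-270 ≤ 18 + 103t ≤ 1208 gives t ∈ [-2, 11], which is 14 values.

14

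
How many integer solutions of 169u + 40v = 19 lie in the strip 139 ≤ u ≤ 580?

11

gcd(169, 40):
  169 = 4*40 + 9
  40 = 4*9 + 4
  9 = 2*4 + 1
  4 = 4*1
so gcd(169, 40) = 1.
Back-substitute for Bézout coefficients:
  1 = 9 - 2*4
  ... = 169*(9) + 40*(-38)
Scale by 19: particular solution (171, -722); reduce u mod 40: (11, -46).
General solution: u = 11 + 40t, v = -46 - 169t for integer t.
139 ≤ 11 + 40t ≤ 580 gives t ∈ [4, 14], which is 11 values.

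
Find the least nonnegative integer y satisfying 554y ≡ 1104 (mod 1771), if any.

gcd(1771, 554) = 1.
1 divides 1104, so solutions exist.
By Bézout, 554*(-195) + 1771*(61) = 1.
So 554*(-195) ≡ 1 (mod 1771); multiply by 1104: y ≡ -215280 (mod 1771).
Smallest nonnegative: y = -215280 mod 1771 = 782.

782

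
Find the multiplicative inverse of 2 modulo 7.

gcd(7, 2) = 1.
By Bézout, 2×(-3) + 7×(1) = 1.
So 2×-3 ≡ 1 (mod 7), and -3 mod 7 = 4.

4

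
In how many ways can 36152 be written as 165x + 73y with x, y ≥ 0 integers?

3

gcd(165, 73):
  165 = 2×73 + 19
  73 = 3×19 + 16
  19 = 1×16 + 3
  16 = 5×3 + 1
  3 = 3×1
so gcd(165, 73) = 1.
Back-substitute for Bézout coefficients:
  1 = 16 - 5×3
  ... = 165×(-23) + 73×(52)
Scale by 36152: one solution is (-831496, 1879904). Reduce x mod 73: (47, 389).
General: x = 47 + 73t, y = 389 - 165t.
x ≥ 0 ⇒ t ≥ 0; y ≥ 0 ⇒ t ≤ 2. So t ∈ [0, 2]: 3 solutions.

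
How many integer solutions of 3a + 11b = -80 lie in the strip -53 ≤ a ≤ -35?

gcd(11, 3) = 1  (11 = 3*3 + 2, 3 = 1*2 + 1, 2 = 2*1).
Back-substituting, 3*(4) + 11*(-1) = 1.
Scale by -80: particular solution (-320, 80); reduce a mod 11: (10, -10).
General solution: a = 10 + 11t, b = -10 - 3t for integer t.
-53 ≤ 10 + 11t ≤ -35 gives t ∈ [-5, -5], which is 1 value.

1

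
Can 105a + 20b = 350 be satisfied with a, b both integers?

gcd(105, 20) = 5  (105 = 5×20 + 5, 20 = 4×5).
5 divides 350, so integer solutions exist.

yes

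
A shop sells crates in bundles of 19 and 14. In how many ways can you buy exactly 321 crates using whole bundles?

Need nonnegative integers with 19j + 14k = 321.
gcd(19, 14) = 1, and 19·(3) + 14·(-4) = 1.
So (j₀, k₀) = (963, -1284); general j = 963 + 14t, k = -1284 - 19t.
j ≥ 0 ⇒ t ≥ -68; k ≥ 0 ⇒ t ≤ -68. That's 1 value of t.

1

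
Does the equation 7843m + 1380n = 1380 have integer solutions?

gcd(7843, 1380) = 23  (7843 = 5·1380 + 943, 1380 = 1·943 + 437, 943 = 2·437 + 69, 437 = 6·69 + 23, 69 = 3·23).
23 divides 1380, so integer solutions exist.

yes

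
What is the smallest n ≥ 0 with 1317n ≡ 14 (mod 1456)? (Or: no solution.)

1414

gcd(1456, 1317):
  1456 = 1*1317 + 139
  1317 = 9*139 + 66
  139 = 2*66 + 7
  66 = 9*7 + 3
  7 = 2*3 + 1
  3 = 3*1
so gcd(1456, 1317) = 1.
1 divides 14, so solutions exist.
Back-substitute for Bézout coefficients:
  1 = 7 - 2*3
  ... = 1317*(-419) + 1456*(379)
So 1317*(-419) ≡ 1 (mod 1456); multiply by 14: n ≡ -5866 (mod 1456).
Smallest nonnegative: n = -5866 mod 1456 = 1414.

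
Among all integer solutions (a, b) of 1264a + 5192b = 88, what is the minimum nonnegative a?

341

gcd(5192, 1264) = 8  (5192 = 4×1264 + 136, 1264 = 9×136 + 40, 136 = 3×40 + 16, 40 = 2×16 + 8, 16 = 2×8).
8 divides 88, so solutions exist.
Back-substituting, 1264×(267) + 5192×(-65) = 8.
Scale by 88/8 = 11: (a₀, b₀) = (2937, -715).
General solution: a = 2937 + 649t, b = -715 - 158t for integer t.
a ≥ 0: smallest is 2937 mod 649 = 341 (at t = -4), with b = -83.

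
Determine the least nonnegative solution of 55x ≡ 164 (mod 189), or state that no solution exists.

gcd(189, 55):
  189 = 3·55 + 24
  55 = 2·24 + 7
  24 = 3·7 + 3
  7 = 2·3 + 1
  3 = 3·1
so gcd(189, 55) = 1.
1 divides 164, so solutions exist.
Back-substitute for Bézout coefficients:
  1 = 7 - 2·3
  ... = 55·(55) + 189·(-16)
So 55·(55) ≡ 1 (mod 189); multiply by 164: x ≡ 9020 (mod 189).
Smallest nonnegative: x = 9020 mod 189 = 137.

137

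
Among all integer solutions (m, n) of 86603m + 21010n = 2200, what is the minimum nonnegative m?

1460

gcd(86603, 21010) = 11  (86603 = 4·21010 + 2563, 21010 = 8·2563 + 506, 2563 = 5·506 + 33, 506 = 15·33 + 11, 33 = 3·11).
11 divides 2200, so solutions exist.
Back-substituting, 86603·(-623) + 21010·(2568) = 11.
Scale by 2200/11 = 200: (m₀, n₀) = (-124600, 513600).
General solution: m = -124600 + 1910t, n = 513600 - 7873t for integer t.
m ≥ 0: smallest is -124600 mod 1910 = 1460 (at t = 66), with n = -6018.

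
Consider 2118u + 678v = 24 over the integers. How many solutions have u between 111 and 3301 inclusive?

gcd(2118, 678) = 6.
By Bézout, 2118×(-8) + 678×(25) = 6.
Particular solution: (81, -253).
General solution: u = 81 + 113t, v = -253 - 353t for integer t.
111 ≤ 81 + 113t ≤ 3301 gives t ∈ [1, 28], which is 28 values.

28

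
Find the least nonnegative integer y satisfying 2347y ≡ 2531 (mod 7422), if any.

gcd(7422, 2347) = 1.
1 divides 2531, so solutions exist.
By Bézout, 2347·(487) + 7422·(-154) = 1.
So 2347·(487) ≡ 1 (mod 7422); multiply by 2531: y ≡ 1232597 (mod 7422).
Smallest nonnegative: y = 1232597 mod 7422 = 545.

545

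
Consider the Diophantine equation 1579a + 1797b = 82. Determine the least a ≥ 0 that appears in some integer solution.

gcd(1797, 1579) = 1.
1 divides 82, so solutions exist.
By Bézout, 1579*(-305) + 1797*(268) = 1.
Scale by 82/1 = 82: (a₀, b₀) = (-25010, 21976).
General solution: a = -25010 + 1797t, b = 21976 - 1579t for integer t.
a ≥ 0: smallest is -25010 mod 1797 = 148 (at t = 14), with b = -130.

148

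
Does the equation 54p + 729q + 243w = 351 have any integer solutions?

yes

gcd(729, 54):
  729 = 13·54 + 27
  54 = 2·27
so gcd(729, 54) = 27.
gcd(27, 243) = 27.
27 divides 351, so integer solutions exist.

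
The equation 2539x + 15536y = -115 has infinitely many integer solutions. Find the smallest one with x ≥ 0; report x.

gcd(15536, 2539):
  15536 = 6*2539 + 302
  2539 = 8*302 + 123
  302 = 2*123 + 56
  123 = 2*56 + 11
  56 = 5*11 + 1
  11 = 11*1
so gcd(15536, 2539) = 1.
1 divides -115, so solutions exist.
Back-substitute for Bézout coefficients:
  1 = 56 - 5*11
  ... = 2539*(-1389) + 15536*(227)
Scale by -115/1 = -115: (x₀, y₀) = (159735, -26105).
General solution: x = 159735 + 15536t, y = -26105 - 2539t for integer t.
x ≥ 0: smallest is 159735 mod 15536 = 4375 (at t = -10), with y = -715.

4375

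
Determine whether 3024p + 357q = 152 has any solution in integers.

gcd(3024, 357) = 21.
21 does not divide 152 (remainder 5), so no integer solutions.

no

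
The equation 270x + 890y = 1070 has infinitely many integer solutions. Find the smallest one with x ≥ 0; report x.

gcd(890, 270):
  890 = 3·270 + 80
  270 = 3·80 + 30
  80 = 2·30 + 20
  30 = 1·20 + 10
  20 = 2·10
so gcd(890, 270) = 10.
10 divides 1070, so solutions exist.
Back-substitute for Bézout coefficients:
  10 = 30 - 1·20
  ... = 270·(33) + 890·(-10)
Scale by 1070/10 = 107: (x₀, y₀) = (3531, -1070).
General solution: x = 3531 + 89t, y = -1070 - 27t for integer t.
x ≥ 0: smallest is 3531 mod 89 = 60 (at t = -39), with y = -17.

60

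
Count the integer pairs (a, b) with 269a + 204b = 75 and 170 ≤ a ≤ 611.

gcd(269, 204):
  269 = 1×204 + 65
  204 = 3×65 + 9
  65 = 7×9 + 2
  9 = 4×2 + 1
  2 = 2×1
so gcd(269, 204) = 1.
Back-substitute for Bézout coefficients:
  1 = 9 - 4×2
  ... = 269×(-91) + 204×(120)
Scale by 75: particular solution (-6825, 9000); reduce a mod 204: (111, -146).
General solution: a = 111 + 204t, b = -146 - 269t for integer t.
170 ≤ 111 + 204t ≤ 611 gives t ∈ [1, 2], which is 2 values.

2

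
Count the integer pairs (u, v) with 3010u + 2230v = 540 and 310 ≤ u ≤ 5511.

gcd(3010, 2230) = 10  (3010 = 1×2230 + 780, 2230 = 2×780 + 670, 780 = 1×670 + 110, 670 = 6×110 + 10, 110 = 11×10).
Back-substituting, 3010×(-20) + 2230×(27) = 10.
Scale by 54: particular solution (-1080, 1458); reduce u mod 223: (35, -47).
General solution: u = 35 + 223t, v = -47 - 301t for integer t.
310 ≤ 35 + 223t ≤ 5511 gives t ∈ [2, 24], which is 23 values.

23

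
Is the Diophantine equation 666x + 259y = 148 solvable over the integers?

yes

gcd(666, 259) = 37.
37 divides 148, so integer solutions exist.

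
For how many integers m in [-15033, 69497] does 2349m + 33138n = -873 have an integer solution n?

23

gcd(33138, 2349) = 9  (33138 = 14*2349 + 252, 2349 = 9*252 + 81, 252 = 3*81 + 9, 81 = 9*9).
Back-substituting, 2349*(-395) + 33138*(28) = 9.
Scale by -97: particular solution (38315, -2716); reduce m mod 3682: (1495, -106).
General solution: m = 1495 + 3682t, n = -106 - 261t for integer t.
-15033 ≤ 1495 + 3682t ≤ 69497 gives t ∈ [-4, 18], which is 23 values.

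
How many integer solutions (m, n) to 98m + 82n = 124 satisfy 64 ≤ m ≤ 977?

22

gcd(98, 82) = 2.
By Bézout, 98·(-5) + 82·(6) = 2.
Particular solution: (18, -20).
General solution: m = 18 + 41t, n = -20 - 49t for integer t.
64 ≤ 18 + 41t ≤ 977 gives t ∈ [2, 23], which is 22 values.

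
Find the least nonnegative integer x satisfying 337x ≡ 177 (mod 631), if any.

199

gcd(631, 337) = 1  (631 = 1×337 + 294, 337 = 1×294 + 43, 294 = 6×43 + 36, 43 = 1×36 + 7, 36 = 5×7 + 1, 7 = 7×1).
1 divides 177, so solutions exist.
Back-substituting, 337×(-88) + 631×(47) = 1.
So 337×(-88) ≡ 1 (mod 631); multiply by 177: x ≡ -15576 (mod 631).
Smallest nonnegative: x = -15576 mod 631 = 199.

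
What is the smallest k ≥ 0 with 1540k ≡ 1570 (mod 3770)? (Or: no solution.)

gcd(3770, 1540) = 10  (3770 = 2×1540 + 690, 1540 = 2×690 + 160, 690 = 4×160 + 50, 160 = 3×50 + 10, 50 = 5×10).
10 divides 1570, so solutions exist.
Back-substituting, 1540×(71) + 3770×(-29) = 10.
So 1540×(71) ≡ 10 (mod 3770); multiply by 157: k ≡ 11147 (mod 377).
Smallest nonnegative: k = 11147 mod 377 = 214.

214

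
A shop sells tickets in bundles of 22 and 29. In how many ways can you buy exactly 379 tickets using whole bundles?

Need nonnegative integers with 22j + 29k = 379.
gcd(22, 29) = 1, and 22·(4) + 29·(-3) = 1.
So (j₀, k₀) = (1516, -1137); general j = 1516 + 29t, k = -1137 - 22t.
j ≥ 0 ⇒ t ≥ -52; k ≥ 0 ⇒ t ≤ -52. That's 1 value of t.

1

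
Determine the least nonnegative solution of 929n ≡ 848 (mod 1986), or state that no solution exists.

1228

gcd(1986, 929) = 1.
1 divides 848, so solutions exist.
By Bézout, 929*(-481) + 1986*(225) = 1.
So 929*(-481) ≡ 1 (mod 1986); multiply by 848: n ≡ -407888 (mod 1986).
Smallest nonnegative: n = -407888 mod 1986 = 1228.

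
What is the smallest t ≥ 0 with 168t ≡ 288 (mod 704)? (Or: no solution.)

52

gcd(704, 168) = 8.
8 divides 288, so solutions exist.
By Bézout, 168·(21) + 704·(-5) = 8.
So 168·(21) ≡ 8 (mod 704); multiply by 36: t ≡ 756 (mod 88).
Smallest nonnegative: t = 756 mod 88 = 52.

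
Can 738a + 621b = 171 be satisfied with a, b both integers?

yes

gcd(738, 621) = 9  (738 = 1×621 + 117, 621 = 5×117 + 36, 117 = 3×36 + 9, 36 = 4×9).
9 divides 171, so integer solutions exist.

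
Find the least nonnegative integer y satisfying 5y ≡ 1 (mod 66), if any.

gcd(66, 5):
  66 = 13*5 + 1
  5 = 5*1
so gcd(66, 5) = 1.
1 divides 1, so solutions exist.
Back-substitute for Bézout coefficients:
  1 = 66 - 13*5
  ... = 5*(-13) + 66*(1)
So 5*(-13) ≡ 1 (mod 66); multiply by 1: y ≡ -13 (mod 66).
Smallest nonnegative: y = -13 mod 66 = 53.

53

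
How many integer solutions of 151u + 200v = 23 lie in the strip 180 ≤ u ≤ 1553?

gcd(200, 151) = 1  (200 = 1×151 + 49, 151 = 3×49 + 4, 49 = 12×4 + 1, 4 = 4×1).
Back-substituting, 151×(-49) + 200×(37) = 1.
Scale by 23: particular solution (-1127, 851); reduce u mod 200: (73, -55).
General solution: u = 73 + 200t, v = -55 - 151t for integer t.
180 ≤ 73 + 200t ≤ 1553 gives t ∈ [1, 7], which is 7 values.

7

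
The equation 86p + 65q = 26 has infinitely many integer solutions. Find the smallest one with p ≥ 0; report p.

26

gcd(86, 65) = 1  (86 = 1*65 + 21, 65 = 3*21 + 2, 21 = 10*2 + 1, 2 = 2*1).
1 divides 26, so solutions exist.
Back-substituting, 86*(31) + 65*(-41) = 1.
Scale by 26/1 = 26: (p₀, q₀) = (806, -1066).
General solution: p = 806 + 65t, q = -1066 - 86t for integer t.
p ≥ 0: smallest is 806 mod 65 = 26 (at t = -12), with q = -34.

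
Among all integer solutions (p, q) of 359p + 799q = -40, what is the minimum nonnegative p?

gcd(799, 359) = 1.
1 divides -40, so solutions exist.
By Bézout, 359×(-365) + 799×(164) = 1.
Scale by -40/1 = -40: (p₀, q₀) = (14600, -6560).
General solution: p = 14600 + 799t, q = -6560 - 359t for integer t.
p ≥ 0: smallest is 14600 mod 799 = 218 (at t = -18), with q = -98.

218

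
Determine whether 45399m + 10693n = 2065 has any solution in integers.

gcd(45399, 10693):
  45399 = 4·10693 + 2627
  10693 = 4·2627 + 185
  2627 = 14·185 + 37
  185 = 5·37
so gcd(45399, 10693) = 37.
37 does not divide 2065 (remainder 30), so no integer solutions.

no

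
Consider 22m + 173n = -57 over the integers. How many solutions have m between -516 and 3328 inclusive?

23

gcd(173, 22) = 1  (173 = 7·22 + 19, 22 = 1·19 + 3, 19 = 6·3 + 1, 3 = 3·1).
Back-substituting, 22·(-55) + 173·(7) = 1.
Scale by -57: particular solution (3135, -399); reduce m mod 173: (21, -3).
General solution: m = 21 + 173t, n = -3 - 22t for integer t.
-516 ≤ 21 + 173t ≤ 3328 gives t ∈ [-3, 19], which is 23 values.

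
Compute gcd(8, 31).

gcd(31, 8):
  31 = 3·8 + 7
  8 = 1·7 + 1
  7 = 7·1
so gcd(31, 8) = 1.

1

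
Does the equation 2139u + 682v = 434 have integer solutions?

yes

gcd(2139, 682):
  2139 = 3·682 + 93
  682 = 7·93 + 31
  93 = 3·31
so gcd(2139, 682) = 31.
31 divides 434, so integer solutions exist.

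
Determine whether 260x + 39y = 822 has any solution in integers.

gcd(260, 39) = 13  (260 = 6·39 + 26, 39 = 1·26 + 13, 26 = 2·13).
13 does not divide 822 (remainder 3), so no integer solutions.

no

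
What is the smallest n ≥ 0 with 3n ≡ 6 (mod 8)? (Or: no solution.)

2

gcd(8, 3):
  8 = 2*3 + 2
  3 = 1*2 + 1
  2 = 2*1
so gcd(8, 3) = 1.
1 divides 6, so solutions exist.
Back-substitute for Bézout coefficients:
  1 = 3 - 1*2
  ... = 3*(3) + 8*(-1)
So 3*(3) ≡ 1 (mod 8); multiply by 6: n ≡ 18 (mod 8).
Smallest nonnegative: n = 18 mod 8 = 2.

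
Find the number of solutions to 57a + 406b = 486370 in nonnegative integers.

gcd(406, 57):
  406 = 7×57 + 7
  57 = 8×7 + 1
  7 = 7×1
so gcd(406, 57) = 1.
Back-substitute for Bézout coefficients:
  1 = 57 - 8×7
  ... = 57×(57) + 406×(-8)
Scale by 486370: one solution is (27723090, -3890960). Reduce a mod 406: (192, 1171).
General: a = 192 + 406t, b = 1171 - 57t.
a ≥ 0 ⇒ t ≥ 0; b ≥ 0 ⇒ t ≤ 20. So t ∈ [0, 20]: 21 solutions.

21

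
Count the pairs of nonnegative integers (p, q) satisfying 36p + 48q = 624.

gcd(48, 36):
  48 = 1·36 + 12
  36 = 3·12
so gcd(48, 36) = 12.
Back-substitute for Bézout coefficients:
  12 = 48 - 1·36
  ... = 36·(-1) + 48·(1)
Scale by 52: one solution is (-52, 52). Reduce p mod 4: (0, 13).
General: p = 0 + 4t, q = 13 - 3t.
p ≥ 0 ⇒ t ≥ 0; q ≥ 0 ⇒ t ≤ 4. So t ∈ [0, 4]: 5 solutions.

5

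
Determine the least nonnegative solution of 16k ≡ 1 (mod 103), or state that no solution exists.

gcd(103, 16) = 1.
1 divides 1, so solutions exist.
By Bézout, 16*(-45) + 103*(7) = 1.
So 16*(-45) ≡ 1 (mod 103); multiply by 1: k ≡ -45 (mod 103).
Smallest nonnegative: k = -45 mod 103 = 58.

58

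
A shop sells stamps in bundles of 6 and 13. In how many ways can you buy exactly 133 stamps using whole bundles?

Need nonnegative integers with 6j + 13k = 133.
gcd(6, 13) = 1, and 6·(-2) + 13·(1) = 1.
So (j₀, k₀) = (-266, 133); general j = -266 + 13t, k = 133 - 6t.
j ≥ 0 ⇒ t ≥ 21; k ≥ 0 ⇒ t ≤ 22. That's 2 values of t.

2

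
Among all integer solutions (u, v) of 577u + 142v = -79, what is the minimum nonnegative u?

7

gcd(577, 142) = 1  (577 = 4×142 + 9, 142 = 15×9 + 7, 9 = 1×7 + 2, 7 = 3×2 + 1, 2 = 2×1).
1 divides -79, so solutions exist.
Back-substituting, 577×(-63) + 142×(256) = 1.
Scale by -79/1 = -79: (u₀, v₀) = (4977, -20224).
General solution: u = 4977 + 142t, v = -20224 - 577t for integer t.
u ≥ 0: smallest is 4977 mod 142 = 7 (at t = -35), with v = -29.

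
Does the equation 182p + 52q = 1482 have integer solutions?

yes

gcd(182, 52):
  182 = 3*52 + 26
  52 = 2*26
so gcd(182, 52) = 26.
26 divides 1482, so integer solutions exist.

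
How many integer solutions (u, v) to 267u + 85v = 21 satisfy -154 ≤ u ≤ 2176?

gcd(267, 85) = 1  (267 = 3·85 + 12, 85 = 7·12 + 1, 12 = 12·1).
Back-substituting, 267·(-7) + 85·(22) = 1.
Scale by 21: particular solution (-147, 462); reduce u mod 85: (23, -72).
General solution: u = 23 + 85t, v = -72 - 267t for integer t.
-154 ≤ 23 + 85t ≤ 2176 gives t ∈ [-2, 25], which is 28 values.

28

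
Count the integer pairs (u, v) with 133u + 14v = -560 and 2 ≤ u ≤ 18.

9

gcd(133, 14):
  133 = 9·14 + 7
  14 = 2·7
so gcd(133, 14) = 7.
Back-substitute for Bézout coefficients:
  7 = 133 - 9·14
  ... = 133·(1) + 14·(-9)
Scale by -80: particular solution (-80, 720); reduce u mod 2: (0, -40).
General solution: u = 0 + 2t, v = -40 - 19t for integer t.
2 ≤ 0 + 2t ≤ 18 gives t ∈ [1, 9], which is 9 values.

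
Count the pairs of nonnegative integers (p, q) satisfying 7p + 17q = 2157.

18

gcd(17, 7) = 1.
By Bézout, 7*(5) + 17*(-2) = 1.
One solution: (7, 124).
General: p = 7 + 17t, q = 124 - 7t.
p ≥ 0 ⇒ t ≥ 0; q ≥ 0 ⇒ t ≤ 17. So t ∈ [0, 17]: 18 solutions.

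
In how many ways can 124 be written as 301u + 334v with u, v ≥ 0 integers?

gcd(334, 301):
  334 = 1×301 + 33
  301 = 9×33 + 4
  33 = 8×4 + 1
  4 = 4×1
so gcd(334, 301) = 1.
Back-substitute for Bézout coefficients:
  1 = 33 - 8×4
  ... = 301×(-81) + 334×(73)
Scale by 124: one solution is (-10044, 9052). Reduce u mod 334: (310, -279).
General: u = 310 + 334t, v = -279 - 301t.
u ≥ 0 ⇒ t ≥ 0; v ≥ 0 ⇒ t ≤ -1. So t ∈ [0, -1]: 0 solutions.

0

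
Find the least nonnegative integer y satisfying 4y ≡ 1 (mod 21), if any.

gcd(21, 4) = 1  (21 = 5×4 + 1, 4 = 4×1).
1 divides 1, so solutions exist.
Back-substituting, 4×(-5) + 21×(1) = 1.
So 4×(-5) ≡ 1 (mod 21); multiply by 1: y ≡ -5 (mod 21).
Smallest nonnegative: y = -5 mod 21 = 16.

16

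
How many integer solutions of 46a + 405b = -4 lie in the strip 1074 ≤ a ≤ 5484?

gcd(405, 46) = 1  (405 = 8*46 + 37, 46 = 1*37 + 9, 37 = 4*9 + 1, 9 = 9*1).
Back-substituting, 46*(-44) + 405*(5) = 1.
Scale by -4: particular solution (176, -20); reduce a mod 405: (176, -20).
General solution: a = 176 + 405t, b = -20 - 46t for integer t.
1074 ≤ 176 + 405t ≤ 5484 gives t ∈ [3, 13], which is 11 values.

11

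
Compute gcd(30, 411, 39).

gcd(411, 30) = 3  (411 = 13×30 + 21, 30 = 1×21 + 9, 21 = 2×9 + 3, 9 = 3×3).
gcd(3, 39) = 3.

3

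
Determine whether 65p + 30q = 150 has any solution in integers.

yes

gcd(65, 30) = 5  (65 = 2×30 + 5, 30 = 6×5).
5 divides 150, so integer solutions exist.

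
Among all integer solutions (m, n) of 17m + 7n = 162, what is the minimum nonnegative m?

gcd(17, 7):
  17 = 2·7 + 3
  7 = 2·3 + 1
  3 = 3·1
so gcd(17, 7) = 1.
1 divides 162, so solutions exist.
Back-substitute for Bézout coefficients:
  1 = 7 - 2·3
  ... = 17·(-2) + 7·(5)
Scale by 162/1 = 162: (m₀, n₀) = (-324, 810).
General solution: m = -324 + 7t, n = 810 - 17t for integer t.
m ≥ 0: smallest is -324 mod 7 = 5 (at t = 47), with n = 11.

5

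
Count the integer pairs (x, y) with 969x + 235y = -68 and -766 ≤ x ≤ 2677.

14

gcd(969, 235) = 1  (969 = 4·235 + 29, 235 = 8·29 + 3, 29 = 9·3 + 2, 3 = 1·2 + 1, 2 = 2·1).
Back-substituting, 969·(-81) + 235·(334) = 1.
Scale by -68: particular solution (5508, -22712); reduce x mod 235: (103, -425).
General solution: x = 103 + 235t, y = -425 - 969t for integer t.
-766 ≤ 103 + 235t ≤ 2677 gives t ∈ [-3, 10], which is 14 values.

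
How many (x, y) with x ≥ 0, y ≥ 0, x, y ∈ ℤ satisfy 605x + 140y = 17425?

gcd(605, 140):
  605 = 4·140 + 45
  140 = 3·45 + 5
  45 = 9·5
so gcd(605, 140) = 5.
Back-substitute for Bézout coefficients:
  5 = 140 - 3·45
  ... = 605·(-3) + 140·(13)
Scale by 3485: one solution is (-10455, 45305). Reduce x mod 28: (17, 51).
General: x = 17 + 28t, y = 51 - 121t.
x ≥ 0 ⇒ t ≥ 0; y ≥ 0 ⇒ t ≤ 0. So t ∈ [0, 0]: 1 solution.

1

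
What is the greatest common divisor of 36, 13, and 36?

1

gcd(36, 13) = 1  (36 = 2×13 + 10, 13 = 1×10 + 3, 10 = 3×3 + 1, 3 = 3×1).
gcd(1, 36) = 1.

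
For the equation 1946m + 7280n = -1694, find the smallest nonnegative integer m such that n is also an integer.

261

gcd(7280, 1946):
  7280 = 3·1946 + 1442
  1946 = 1·1442 + 504
  1442 = 2·504 + 434
  504 = 1·434 + 70
  434 = 6·70 + 14
  70 = 5·14
so gcd(7280, 1946) = 14.
14 divides -1694, so solutions exist.
Back-substitute for Bézout coefficients:
  14 = 434 - 6·70
  ... = 1946·(-101) + 7280·(27)
Scale by -1694/14 = -121: (m₀, n₀) = (12221, -3267).
General solution: m = 12221 + 520t, n = -3267 - 139t for integer t.
m ≥ 0: smallest is 12221 mod 520 = 261 (at t = -23), with n = -70.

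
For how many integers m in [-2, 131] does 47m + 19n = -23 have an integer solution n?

gcd(47, 19) = 1  (47 = 2·19 + 9, 19 = 2·9 + 1, 9 = 9·1).
Back-substituting, 47·(-2) + 19·(5) = 1.
Scale by -23: particular solution (46, -115); reduce m mod 19: (8, -21).
General solution: m = 8 + 19t, n = -21 - 47t for integer t.
-2 ≤ 8 + 19t ≤ 131 gives t ∈ [0, 6], which is 7 values.

7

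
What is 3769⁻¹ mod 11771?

gcd(11771, 3769):
  11771 = 3*3769 + 464
  3769 = 8*464 + 57
  464 = 8*57 + 8
  57 = 7*8 + 1
  8 = 8*1
so gcd(11771, 3769) = 1.
Back-substitute for Bézout coefficients:
  1 = 57 - 7*8
  ... = 3769*(1446) + 11771*(-463)
So 3769*1446 ≡ 1 (mod 11771), and 1446 mod 11771 = 1446.

1446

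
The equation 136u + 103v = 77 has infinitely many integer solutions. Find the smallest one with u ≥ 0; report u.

71

gcd(136, 103):
  136 = 1×103 + 33
  103 = 3×33 + 4
  33 = 8×4 + 1
  4 = 4×1
so gcd(136, 103) = 1.
1 divides 77, so solutions exist.
Back-substitute for Bézout coefficients:
  1 = 33 - 8×4
  ... = 136×(25) + 103×(-33)
Scale by 77/1 = 77: (u₀, v₀) = (1925, -2541).
General solution: u = 1925 + 103t, v = -2541 - 136t for integer t.
u ≥ 0: smallest is 1925 mod 103 = 71 (at t = -18), with v = -93.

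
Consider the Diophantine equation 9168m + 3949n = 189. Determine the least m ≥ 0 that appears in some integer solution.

3604

gcd(9168, 3949):
  9168 = 2*3949 + 1270
  3949 = 3*1270 + 139
  1270 = 9*139 + 19
  139 = 7*19 + 6
  19 = 3*6 + 1
  6 = 6*1
so gcd(9168, 3949) = 1.
1 divides 189, so solutions exist.
Back-substitute for Bézout coefficients:
  1 = 19 - 3*6
  ... = 9168*(625) + 3949*(-1451)
Scale by 189/1 = 189: (m₀, n₀) = (118125, -274239).
General solution: m = 118125 + 3949t, n = -274239 - 9168t for integer t.
m ≥ 0: smallest is 118125 mod 3949 = 3604 (at t = -29), with n = -8367.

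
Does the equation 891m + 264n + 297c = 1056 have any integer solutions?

yes

gcd(891, 264) = 33.
gcd(33, 297) = 33.
33 divides 1056, so integer solutions exist.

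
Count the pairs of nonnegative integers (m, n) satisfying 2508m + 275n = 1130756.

18

gcd(2508, 275) = 11  (2508 = 9*275 + 33, 275 = 8*33 + 11, 33 = 3*11).
Back-substituting, 2508*(-8) + 275*(73) = 11.
Scale by 102796: one solution is (-822368, 7504108). Reduce m mod 25: (7, 4048).
General: m = 7 + 25t, n = 4048 - 228t.
m ≥ 0 ⇒ t ≥ 0; n ≥ 0 ⇒ t ≤ 17. So t ∈ [0, 17]: 18 solutions.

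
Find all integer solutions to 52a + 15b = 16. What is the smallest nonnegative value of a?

13

gcd(52, 15) = 1  (52 = 3×15 + 7, 15 = 2×7 + 1, 7 = 7×1).
1 divides 16, so solutions exist.
Back-substituting, 52×(-2) + 15×(7) = 1.
Scale by 16/1 = 16: (a₀, b₀) = (-32, 112).
General solution: a = -32 + 15t, b = 112 - 52t for integer t.
a ≥ 0: smallest is -32 mod 15 = 13 (at t = 3), with b = -44.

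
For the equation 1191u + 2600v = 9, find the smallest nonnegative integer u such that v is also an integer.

799

gcd(2600, 1191) = 1.
1 divides 9, so solutions exist.
By Bézout, 1191×(-489) + 2600×(224) = 1.
Scale by 9/1 = 9: (u₀, v₀) = (-4401, 2016).
General solution: u = -4401 + 2600t, v = 2016 - 1191t for integer t.
u ≥ 0: smallest is -4401 mod 2600 = 799 (at t = 2), with v = -366.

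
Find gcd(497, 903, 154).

7

gcd(903, 497) = 7.
gcd(7, 154) = 7.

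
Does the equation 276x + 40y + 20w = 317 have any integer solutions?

gcd(276, 40):
  276 = 6·40 + 36
  40 = 1·36 + 4
  36 = 9·4
so gcd(276, 40) = 4.
gcd(4, 20) = 4.
4 does not divide 317 (remainder 1), so no integer solutions.

no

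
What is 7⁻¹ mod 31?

9

gcd(31, 7) = 1  (31 = 4*7 + 3, 7 = 2*3 + 1, 3 = 3*1).
Back-substituting, 7*(9) + 31*(-2) = 1.
So 7*9 ≡ 1 (mod 31), and 9 mod 31 = 9.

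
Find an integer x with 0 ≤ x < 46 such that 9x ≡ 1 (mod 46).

41

gcd(46, 9):
  46 = 5×9 + 1
  9 = 9×1
so gcd(46, 9) = 1.
Back-substitute for Bézout coefficients:
  1 = 46 - 5×9
  ... = 9×(-5) + 46×(1)
So 9×-5 ≡ 1 (mod 46), and -5 mod 46 = 41.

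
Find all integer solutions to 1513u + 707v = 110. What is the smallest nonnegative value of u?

gcd(1513, 707):
  1513 = 2·707 + 99
  707 = 7·99 + 14
  99 = 7·14 + 1
  14 = 14·1
so gcd(1513, 707) = 1.
1 divides 110, so solutions exist.
Back-substitute for Bézout coefficients:
  1 = 99 - 7·14
  ... = 1513·(50) + 707·(-107)
Scale by 110/1 = 110: (u₀, v₀) = (5500, -11770).
General solution: u = 5500 + 707t, v = -11770 - 1513t for integer t.
u ≥ 0: smallest is 5500 mod 707 = 551 (at t = -7), with v = -1179.

551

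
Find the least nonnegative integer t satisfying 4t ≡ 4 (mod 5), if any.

gcd(5, 4) = 1  (5 = 1×4 + 1, 4 = 4×1).
1 divides 4, so solutions exist.
Back-substituting, 4×(-1) + 5×(1) = 1.
So 4×(-1) ≡ 1 (mod 5); multiply by 4: t ≡ -4 (mod 5).
Smallest nonnegative: t = -4 mod 5 = 1.

1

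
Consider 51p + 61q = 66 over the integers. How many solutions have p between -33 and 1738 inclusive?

gcd(61, 51):
  61 = 1·51 + 10
  51 = 5·10 + 1
  10 = 10·1
so gcd(61, 51) = 1.
Back-substitute for Bézout coefficients:
  1 = 51 - 5·10
  ... = 51·(6) + 61·(-5)
Scale by 66: particular solution (396, -330); reduce p mod 61: (30, -24).
General solution: p = 30 + 61t, q = -24 - 51t for integer t.
-33 ≤ 30 + 61t ≤ 1738 gives t ∈ [-1, 28], which is 30 values.

30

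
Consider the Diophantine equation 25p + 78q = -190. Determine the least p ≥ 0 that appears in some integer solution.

8

gcd(78, 25) = 1.
1 divides -190, so solutions exist.
By Bézout, 25*(25) + 78*(-8) = 1.
Scale by -190/1 = -190: (p₀, q₀) = (-4750, 1520).
General solution: p = -4750 + 78t, q = 1520 - 25t for integer t.
p ≥ 0: smallest is -4750 mod 78 = 8 (at t = 61), with q = -5.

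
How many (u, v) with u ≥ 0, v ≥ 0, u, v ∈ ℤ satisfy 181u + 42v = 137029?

18

gcd(181, 42) = 1  (181 = 4×42 + 13, 42 = 3×13 + 3, 13 = 4×3 + 1, 3 = 3×1).
Back-substituting, 181×(13) + 42×(-56) = 1.
Scale by 137029: one solution is (1781377, -7673624). Reduce u mod 42: (31, 3129).
General: u = 31 + 42t, v = 3129 - 181t.
u ≥ 0 ⇒ t ≥ 0; v ≥ 0 ⇒ t ≤ 17. So t ∈ [0, 17]: 18 solutions.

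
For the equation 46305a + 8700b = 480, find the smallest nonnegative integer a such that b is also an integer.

56

gcd(46305, 8700):
  46305 = 5×8700 + 2805
  8700 = 3×2805 + 285
  2805 = 9×285 + 240
  285 = 1×240 + 45
  240 = 5×45 + 15
  45 = 3×15
so gcd(46305, 8700) = 15.
15 divides 480, so solutions exist.
Back-substitute for Bézout coefficients:
  15 = 240 - 5×45
  ... = 46305×(183) + 8700×(-974)
Scale by 480/15 = 32: (a₀, b₀) = (5856, -31168).
General solution: a = 5856 + 580t, b = -31168 - 3087t for integer t.
a ≥ 0: smallest is 5856 mod 580 = 56 (at t = -10), with b = -298.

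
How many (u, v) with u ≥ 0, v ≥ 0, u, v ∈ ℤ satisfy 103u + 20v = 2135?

gcd(103, 20) = 1  (103 = 5×20 + 3, 20 = 6×3 + 2, 3 = 1×2 + 1, 2 = 2×1).
Back-substituting, 103×(7) + 20×(-36) = 1.
Scale by 2135: one solution is (14945, -76860). Reduce u mod 20: (5, 81).
General: u = 5 + 20t, v = 81 - 103t.
u ≥ 0 ⇒ t ≥ 0; v ≥ 0 ⇒ t ≤ 0. So t ∈ [0, 0]: 1 solution.

1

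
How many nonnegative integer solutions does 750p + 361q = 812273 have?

3

gcd(750, 361) = 1  (750 = 2*361 + 28, 361 = 12*28 + 25, 28 = 1*25 + 3, 25 = 8*3 + 1, 3 = 3*1).
Back-substituting, 750*(-116) + 361*(241) = 1.
Scale by 812273: one solution is (-94223668, 195757793). Reduce p mod 361: (220, 1793).
General: p = 220 + 361t, q = 1793 - 750t.
p ≥ 0 ⇒ t ≥ 0; q ≥ 0 ⇒ t ≤ 2. So t ∈ [0, 2]: 3 solutions.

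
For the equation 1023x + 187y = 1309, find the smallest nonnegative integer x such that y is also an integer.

gcd(1023, 187) = 11.
11 divides 1309, so solutions exist.
By Bézout, 1023*(-2) + 187*(11) = 11.
Scale by 1309/11 = 119: (x₀, y₀) = (-238, 1309).
General solution: x = -238 + 17t, y = 1309 - 93t for integer t.
x ≥ 0: smallest is -238 mod 17 = 0 (at t = 14), with y = 7.

0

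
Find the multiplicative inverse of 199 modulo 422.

gcd(422, 199) = 1.
By Bézout, 199×(123) + 422×(-58) = 1.
So 199×123 ≡ 1 (mod 422), and 123 mod 422 = 123.

123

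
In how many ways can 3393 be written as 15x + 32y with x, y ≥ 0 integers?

gcd(32, 15) = 1.
By Bézout, 15×(15) + 32×(-7) = 1.
One solution: (15, 99).
General: x = 15 + 32t, y = 99 - 15t.
x ≥ 0 ⇒ t ≥ 0; y ≥ 0 ⇒ t ≤ 6. So t ∈ [0, 6]: 7 solutions.

7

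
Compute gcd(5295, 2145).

15

gcd(5295, 2145):
  5295 = 2*2145 + 1005
  2145 = 2*1005 + 135
  1005 = 7*135 + 60
  135 = 2*60 + 15
  60 = 4*15
so gcd(5295, 2145) = 15.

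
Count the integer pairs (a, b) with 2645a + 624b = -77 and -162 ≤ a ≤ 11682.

19

gcd(2645, 624) = 1  (2645 = 4*624 + 149, 624 = 4*149 + 28, 149 = 5*28 + 9, 28 = 3*9 + 1, 9 = 9*1).
Back-substituting, 2645*(-67) + 624*(284) = 1.
Scale by -77: particular solution (5159, -21868); reduce a mod 624: (167, -708).
General solution: a = 167 + 624t, b = -708 - 2645t for integer t.
-162 ≤ 167 + 624t ≤ 11682 gives t ∈ [0, 18], which is 19 values.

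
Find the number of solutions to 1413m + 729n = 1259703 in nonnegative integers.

11

gcd(1413, 729):
  1413 = 1·729 + 684
  729 = 1·684 + 45
  684 = 15·45 + 9
  45 = 5·9
so gcd(1413, 729) = 9.
Back-substitute for Bézout coefficients:
  9 = 684 - 15·45
  ... = 1413·(16) + 729·(-31)
Scale by 139967: one solution is (2239472, -4338977). Reduce m mod 81: (65, 1602).
General: m = 65 + 81t, n = 1602 - 157t.
m ≥ 0 ⇒ t ≥ 0; n ≥ 0 ⇒ t ≤ 10. So t ∈ [0, 10]: 11 solutions.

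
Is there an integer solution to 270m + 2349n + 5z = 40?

yes

gcd(2349, 270):
  2349 = 8*270 + 189
  270 = 1*189 + 81
  189 = 2*81 + 27
  81 = 3*27
so gcd(2349, 270) = 27.
gcd(27, 5) = 1.
1 divides 40, so integer solutions exist.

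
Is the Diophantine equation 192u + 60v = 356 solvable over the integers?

gcd(192, 60) = 12  (192 = 3×60 + 12, 60 = 5×12).
12 does not divide 356 (remainder 8), so no integer solutions.

no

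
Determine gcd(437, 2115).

gcd(2115, 437) = 1  (2115 = 4×437 + 367, 437 = 1×367 + 70, 367 = 5×70 + 17, 70 = 4×17 + 2, 17 = 8×2 + 1, 2 = 2×1).

1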